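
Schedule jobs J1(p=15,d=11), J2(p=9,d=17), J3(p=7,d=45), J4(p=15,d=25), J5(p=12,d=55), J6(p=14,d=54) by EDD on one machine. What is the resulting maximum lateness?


EDD order: J1 → J2 → J4 → J3 → J6 → J5
Completion and lateness:
  J1: C=15, d=11, L=15-11=4
  J2: C=24, d=17, L=24-17=7
  J4: C=39, d=25, L=39-25=14
  J3: C=46, d=45, L=46-45=1
  J6: C=60, d=54, L=60-54=6
  J5: C=72, d=55, L=72-55=17
Lmax = max(4, 7, 14, 1, 6, 17)
= 17


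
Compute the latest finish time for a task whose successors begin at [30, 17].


LF = min of all successor start times
Successors start at: [30, 17]
LF = min(30, 17)
= 17


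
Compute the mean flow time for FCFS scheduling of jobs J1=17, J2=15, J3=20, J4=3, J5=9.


Completion times:
  J1: completes at 17
  J2: completes at 32
  J3: completes at 52
  J4: completes at 55
  J5: completes at 64
Sum = 220
Average = 220/5
= 44.00


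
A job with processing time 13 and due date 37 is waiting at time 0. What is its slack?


Slack = due - current_time - processing
= 37 - 0 - 13
= 24


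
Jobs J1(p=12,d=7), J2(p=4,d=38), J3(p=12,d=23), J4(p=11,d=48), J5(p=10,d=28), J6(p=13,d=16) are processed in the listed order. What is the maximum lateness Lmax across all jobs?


Lateness per job (L = C - d):
  J1: C=12, d=7, L=5
  J2: C=16, d=38, L=-22
  J3: C=28, d=23, L=5
  J4: C=39, d=48, L=-9
  J5: C=49, d=28, L=21
  J6: C=62, d=16, L=46
Lmax = max(5, -22, 5, -9, 21, 46)
= 46


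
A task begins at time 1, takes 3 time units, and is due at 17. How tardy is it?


Completion = start + processing = 1 + 3 = 4
Tardiness = max(0, C - d) = max(0, 4 - 17)
= max(0, -13)
= 0


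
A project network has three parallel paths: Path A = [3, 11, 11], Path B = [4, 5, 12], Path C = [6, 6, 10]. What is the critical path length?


Path A: 3 + 11 + 11 = 25
Path B: 4 + 5 + 12 = 21
Path C: 6 + 6 + 10 = 22
Critical path = longest = max(25, 21, 22)
= 25 (Path A)


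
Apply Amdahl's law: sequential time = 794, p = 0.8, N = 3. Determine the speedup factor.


Amdahl's law: T_p = T × ((1-p) + p/N)
= 794 × ((1-0.8) + 0.8/3)
= 794 × (0.20 + 0.2667)
= 794 × 0.4667
= 370.53
Speedup = 794/370.53
= 2.14×


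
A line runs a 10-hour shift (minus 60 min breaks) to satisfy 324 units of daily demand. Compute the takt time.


Available = 10×60 - 60 = 540 min
Takt time = 540 / 324
= 1.67 min/unit


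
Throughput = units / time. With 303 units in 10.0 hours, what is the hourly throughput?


Throughput = units / time
= 303 / 10.0
= 30.3 units/hour


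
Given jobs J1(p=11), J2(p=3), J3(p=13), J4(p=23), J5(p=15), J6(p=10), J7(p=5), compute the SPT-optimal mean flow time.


SPT order: J2 → J7 → J6 → J1 → J3 → J5 → J4
Completion times:
  J2: C=3
  J7: C=8
  J6: C=18
  J1: C=29
  J3: C=42
  J5: C=57
  J4: C=80
Sum = 237, n = 7
Mean flow = 237/7
= 33.86


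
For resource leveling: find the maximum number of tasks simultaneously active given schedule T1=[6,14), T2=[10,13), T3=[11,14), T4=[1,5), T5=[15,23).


Check each time point for overlaps:
  t=11: 3 tasks active (T1, T2, T3)
Max concurrent = 3


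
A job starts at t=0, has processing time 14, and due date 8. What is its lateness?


Completion = 0 + 14 = 14
Lateness = C - d = 14 - 8
= 6


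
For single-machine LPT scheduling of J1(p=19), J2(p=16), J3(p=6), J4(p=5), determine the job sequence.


LPT: sort by longest processing time first
  J1: p=19
  J2: p=16
  J3: p=6
  J4: p=5
Order: J1 → J2 → J3 → J4


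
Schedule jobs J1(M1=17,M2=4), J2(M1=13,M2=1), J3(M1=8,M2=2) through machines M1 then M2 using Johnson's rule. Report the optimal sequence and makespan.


Johnson's rule:
Group 1 (M1≤M2, sort by M1): []
Group 2 (M1>M2, sort desc M2): ['J1', 'J3', 'J2']
Sequence: J1 → J3 → J2
Makespan calculation:
  J1: M1 done=17, M2 done=21
  J3: M1 done=25, M2 done=27
  J2: M1 done=38, M2 done=39
= Sequence: J1 → J3 → J2, Makespan: 39


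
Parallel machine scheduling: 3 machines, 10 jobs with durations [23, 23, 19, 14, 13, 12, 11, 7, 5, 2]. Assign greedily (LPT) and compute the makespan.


Jobs (LPT sorted): [23, 23, 19, 14, 13, 12, 11, 7, 5, 2]
Machines: 3
  J=23 → Machine 1 (load: 0+23=23)
  J=23 → Machine 2 (load: 0+23=23)
  J=19 → Machine 3 (load: 0+19=19)
  J=14 → Machine 3 (load: 19+14=33)
  J=13 → Machine 1 (load: 23+13=36)
  J=12 → Machine 2 (load: 23+12=35)
  J=11 → Machine 3 (load: 33+11=44)
  J=7 → Machine 2 (load: 35+7=42)
  J=5 → Machine 1 (load: 36+5=41)
  J=2 → Machine 1 (load: 41+2=43)
Machine loads: [43, 42, 44]
Makespan = max = 44 time units


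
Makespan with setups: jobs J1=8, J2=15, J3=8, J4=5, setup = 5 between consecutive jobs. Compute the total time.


Makespan = Σ processing + (n-1) × setup
= (8 + 15 + 8 + 5) + (4-1)×5
= 36 + 15
= 51 time units


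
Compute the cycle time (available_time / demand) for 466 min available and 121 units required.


Cycle time = available time / demand
= 466 / 121
= 3.85 min/unit


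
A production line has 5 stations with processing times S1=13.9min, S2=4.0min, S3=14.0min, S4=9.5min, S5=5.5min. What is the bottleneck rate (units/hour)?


Bottleneck = longest station time
Station times: [13.9, 4.0, 14.0, 9.5, 5.5]
Max = 14.0 min
Rate = 60 / 14.0
= 4.29 units/hour (bottleneck: 14.0min)


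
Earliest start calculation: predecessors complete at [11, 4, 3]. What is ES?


ES = max of all predecessor completion times
Predecessors: [11, 4, 3]
ES = max(11, 4, 3)
= 11


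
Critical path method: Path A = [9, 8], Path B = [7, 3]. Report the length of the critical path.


Path A: 9 + 8 = 17
Path B: 7 + 3 = 10
Critical path = longest = max(17, 10)
= 17 (Path A)


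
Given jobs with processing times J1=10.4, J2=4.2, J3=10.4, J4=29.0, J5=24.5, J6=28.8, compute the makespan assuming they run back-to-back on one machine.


Sequential makespan: sum all processing times
= 10.4 + 4.2 + 10.4 + 29.0 + 24.5 + 28.8
= 107.3 time units


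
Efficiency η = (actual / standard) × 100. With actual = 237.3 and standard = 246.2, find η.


Efficiency = (actual / standard) × 100
= (237.3 / 246.2) × 100
= 96.4%


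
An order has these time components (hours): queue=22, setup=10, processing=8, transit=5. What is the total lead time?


Lead time = queue + setup + processing + transit
= 22 + 10 + 8 + 5
= 45 hours


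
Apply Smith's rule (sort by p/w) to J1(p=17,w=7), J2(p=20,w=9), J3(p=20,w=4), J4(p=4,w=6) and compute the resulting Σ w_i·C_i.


WSPT order (by p/w): J4 → J2 → J1 → J3
  J4: C=4, w·C=6×4=24
  J2: C=24, w·C=9×24=216
  J1: C=41, w·C=7×41=287
  J3: C=61, w·C=4×61=244
Σ w·C = 771
= 771


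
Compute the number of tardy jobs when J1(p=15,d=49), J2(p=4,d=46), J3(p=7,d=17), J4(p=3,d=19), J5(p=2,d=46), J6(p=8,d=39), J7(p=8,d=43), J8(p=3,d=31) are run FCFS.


Completion vs due date:
  J1: C=15, d=49 → on time
  J2: C=19, d=46 → on time
  J3: C=26, d=17 → TARDY
  J4: C=29, d=19 → TARDY
  J5: C=31, d=46 → on time
  J6: C=39, d=39 → on time
  J7: C=47, d=43 → TARDY
  J8: C=50, d=31 → TARDY
Tardy jobs: J3, J4, J7, J8
Count = 4


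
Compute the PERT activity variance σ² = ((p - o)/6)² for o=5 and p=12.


σ² = ((p - o) / 6)² = (p - o)² / 36
= (12 - 5)² / 36
= 7² / 36
= 49 / 36
= 1.3611


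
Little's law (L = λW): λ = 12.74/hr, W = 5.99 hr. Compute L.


Little's law: L = λ × W
= 12.74 × 5.99
= 76.31


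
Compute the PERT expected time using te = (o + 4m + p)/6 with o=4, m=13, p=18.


te = (o + 4m + p) / 6
= (4 + 4×13 + 18) / 6
= (4 + 52 + 18) / 6
= 74 / 6
= 12.33


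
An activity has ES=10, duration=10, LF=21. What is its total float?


EF = ES + duration = 10 + 10 = 20
LS = LF - duration = 21 - 10 = 11
Total Float = LF - EF = 21 - 20
(or LS - ES = 11 - 10)
= 1


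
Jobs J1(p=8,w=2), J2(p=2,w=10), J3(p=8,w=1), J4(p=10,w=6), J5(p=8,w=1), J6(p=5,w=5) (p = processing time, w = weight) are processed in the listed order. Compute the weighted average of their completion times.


Completion times:
  J1: C=8, w×C=2×8=16
  J2: C=10, w×C=10×10=100
  J3: C=18, w×C=1×18=18
  J4: C=28, w×C=6×28=168
  J5: C=36, w×C=1×36=36
  J6: C=41, w×C=5×41=205
Sum w×C = 543
Sum w = 25
Weighted avg = 543/25
= 21.72


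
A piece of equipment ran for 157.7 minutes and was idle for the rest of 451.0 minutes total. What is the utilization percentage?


Utilization = busy / total × 100
= 157.7 / 451.0 × 100
= 35.0%


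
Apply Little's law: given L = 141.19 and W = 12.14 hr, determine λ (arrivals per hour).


Little's law: L = λW → λ = L / W
= 141.19 / 12.14
= 11.63 per hour


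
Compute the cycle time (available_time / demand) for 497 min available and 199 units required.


Cycle time = available time / demand
= 497 / 199
= 2.50 min/unit


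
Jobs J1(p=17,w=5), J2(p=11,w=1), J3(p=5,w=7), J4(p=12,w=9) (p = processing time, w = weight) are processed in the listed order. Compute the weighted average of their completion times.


Completion times:
  J1: C=17, w×C=5×17=85
  J2: C=28, w×C=1×28=28
  J3: C=33, w×C=7×33=231
  J4: C=45, w×C=9×45=405
Sum w×C = 749
Sum w = 22
Weighted avg = 749/22
= 34.05


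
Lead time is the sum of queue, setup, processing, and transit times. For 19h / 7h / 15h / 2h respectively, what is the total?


Lead time = queue + setup + processing + transit
= 19 + 7 + 15 + 2
= 43 hours


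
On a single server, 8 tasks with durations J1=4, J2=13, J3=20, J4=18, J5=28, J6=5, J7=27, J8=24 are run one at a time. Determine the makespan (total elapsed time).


Sequential makespan: sum all processing times
= 4 + 13 + 20 + 18 + 28 + 5 + 27 + 24
= 139 time units


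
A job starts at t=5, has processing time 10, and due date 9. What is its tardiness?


Completion = start + processing = 5 + 10 = 15
Tardiness = max(0, C - d) = max(0, 15 - 9)
= max(0, 6)
= 6


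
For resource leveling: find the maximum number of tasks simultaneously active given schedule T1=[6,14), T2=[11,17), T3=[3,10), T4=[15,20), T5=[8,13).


Check each time point for overlaps:
  t=8: 3 tasks active (T1, T3, T5)
Max concurrent = 3


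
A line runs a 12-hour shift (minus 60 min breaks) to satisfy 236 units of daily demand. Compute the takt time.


Available = 12×60 - 60 = 660 min
Takt time = 660 / 236
= 2.80 min/unit


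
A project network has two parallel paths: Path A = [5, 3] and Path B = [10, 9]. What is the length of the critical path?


Path A: 5 + 3 = 8
Path B: 10 + 9 = 19
Critical path = longest = max(8, 19)
= 19 (Path B)


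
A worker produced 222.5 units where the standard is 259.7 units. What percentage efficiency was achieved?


Efficiency = (actual / standard) × 100
= (222.5 / 259.7) × 100
= 85.7%


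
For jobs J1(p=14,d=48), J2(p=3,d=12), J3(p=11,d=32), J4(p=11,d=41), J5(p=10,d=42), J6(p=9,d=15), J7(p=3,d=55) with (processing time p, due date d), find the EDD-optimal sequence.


EDD: sort by earliest due date
  J2: d=12, p=3
  J6: d=15, p=9
  J3: d=32, p=11
  J4: d=41, p=11
  J5: d=42, p=10
  J1: d=48, p=14
  J7: d=55, p=3
Order: J2 → J6 → J3 → J4 → J5 → J1 → J7


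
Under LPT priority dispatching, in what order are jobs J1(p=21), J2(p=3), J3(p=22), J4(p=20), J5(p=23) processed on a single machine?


LPT: sort by longest processing time first
  J5: p=23
  J3: p=22
  J1: p=21
  J4: p=20
  J2: p=3
Order: J5 → J3 → J1 → J4 → J2


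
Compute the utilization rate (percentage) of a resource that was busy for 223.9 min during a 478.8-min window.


Utilization = busy / total × 100
= 223.9 / 478.8 × 100
= 46.8%


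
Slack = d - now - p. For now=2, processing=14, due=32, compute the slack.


Slack = due - current_time - processing
= 32 - 2 - 14
= 16


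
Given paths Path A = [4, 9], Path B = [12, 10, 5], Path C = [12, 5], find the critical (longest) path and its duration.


Path A: 4 + 9 = 13
Path B: 12 + 10 + 5 = 27
Path C: 12 + 5 = 17
Critical path = longest = max(13, 27, 17)
= 27 (Path B)


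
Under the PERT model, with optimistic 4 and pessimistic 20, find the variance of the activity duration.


σ² = ((p - o) / 6)² = (p - o)² / 36
= (20 - 4)² / 36
= 16² / 36
= 256 / 36
= 7.1111


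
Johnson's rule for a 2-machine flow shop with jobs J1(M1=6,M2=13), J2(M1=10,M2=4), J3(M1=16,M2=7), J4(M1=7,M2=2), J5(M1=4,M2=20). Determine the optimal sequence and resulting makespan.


Johnson's rule:
Group 1 (M1≤M2, sort by M1): ['J5', 'J1']
Group 2 (M1>M2, sort desc M2): ['J3', 'J2', 'J4']
Sequence: J5 → J1 → J3 → J2 → J4
Makespan calculation:
  J5: M1 done=4, M2 done=24
  J1: M1 done=10, M2 done=37
  J3: M1 done=26, M2 done=44
  J2: M1 done=36, M2 done=48
  J4: M1 done=43, M2 done=50
= Sequence: J5 → J1 → J3 → J2 → J4, Makespan: 50


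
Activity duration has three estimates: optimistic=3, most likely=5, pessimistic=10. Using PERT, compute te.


te = (o + 4m + p) / 6
= (3 + 4×5 + 10) / 6
= (3 + 20 + 10) / 6
= 33 / 6
= 5.50


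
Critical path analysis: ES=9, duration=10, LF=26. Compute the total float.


EF = ES + duration = 9 + 10 = 19
LS = LF - duration = 26 - 10 = 16
Total Float = LF - EF = 26 - 19
(or LS - ES = 16 - 9)
= 7


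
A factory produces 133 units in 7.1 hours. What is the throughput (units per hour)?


Throughput = units / time
= 133 / 7.1
= 18.7 units/hour


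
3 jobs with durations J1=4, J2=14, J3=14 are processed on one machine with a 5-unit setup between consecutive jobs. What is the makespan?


Makespan = Σ processing + (n-1) × setup
= (4 + 14 + 14) + (3-1)×5
= 32 + 10
= 42 time units


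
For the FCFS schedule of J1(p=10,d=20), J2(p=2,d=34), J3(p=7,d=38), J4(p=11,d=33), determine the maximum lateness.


Lateness per job (L = C - d):
  J1: C=10, d=20, L=-10
  J2: C=12, d=34, L=-22
  J3: C=19, d=38, L=-19
  J4: C=30, d=33, L=-3
Lmax = max(-10, -22, -19, -3)
= -3


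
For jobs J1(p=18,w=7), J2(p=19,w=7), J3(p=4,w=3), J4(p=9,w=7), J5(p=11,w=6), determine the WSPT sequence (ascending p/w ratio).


WSPT (Smith's rule): sort by p/w ascending
  J4: p/w = 9/7 = 1.286
  J3: p/w = 4/3 = 1.333
  J5: p/w = 11/6 = 1.833
  J1: p/w = 18/7 = 2.571
  J2: p/w = 19/7 = 2.714
Order: J4 → J3 → J5 → J1 → J2


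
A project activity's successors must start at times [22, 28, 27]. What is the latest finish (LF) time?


LF = min of all successor start times
Successors start at: [22, 28, 27]
LF = min(22, 28, 27)
= 22


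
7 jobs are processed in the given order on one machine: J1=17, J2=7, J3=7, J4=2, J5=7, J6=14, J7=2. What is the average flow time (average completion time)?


Completion times:
  J1: completes at 17
  J2: completes at 24
  J3: completes at 31
  J4: completes at 33
  J5: completes at 40
  J6: completes at 54
  J7: completes at 56
Sum = 255
Average = 255/7
= 36.43


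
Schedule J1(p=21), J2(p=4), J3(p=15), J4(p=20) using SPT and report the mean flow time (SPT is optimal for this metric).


SPT order: J2 → J3 → J4 → J1
Completion times:
  J2: C=4
  J3: C=19
  J4: C=39
  J1: C=60
Sum = 122, n = 4
Mean flow = 122/4
= 30.50


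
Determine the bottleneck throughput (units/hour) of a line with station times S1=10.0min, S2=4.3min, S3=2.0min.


Bottleneck = longest station time
Station times: [10.0, 4.3, 2.0]
Max = 10.0 min
Rate = 60 / 10.0
= 6.00 units/hour (bottleneck: 10.0min)


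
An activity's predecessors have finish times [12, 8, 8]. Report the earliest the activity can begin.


ES = max of all predecessor completion times
Predecessors: [12, 8, 8]
ES = max(12, 8, 8)
= 12


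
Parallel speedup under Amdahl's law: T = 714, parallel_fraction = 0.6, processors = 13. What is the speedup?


Amdahl's law: T_p = T × ((1-p) + p/N)
= 714 × ((1-0.6) + 0.6/13)
= 714 × (0.40 + 0.0462)
= 714 × 0.4462
= 318.55
Speedup = 714/318.55
= 2.24×


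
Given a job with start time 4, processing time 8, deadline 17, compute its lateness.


Completion = 4 + 8 = 12
Lateness = C - d = 12 - 17
= -5


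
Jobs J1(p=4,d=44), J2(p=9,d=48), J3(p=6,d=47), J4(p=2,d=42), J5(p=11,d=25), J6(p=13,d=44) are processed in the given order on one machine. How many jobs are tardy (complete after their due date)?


Completion vs due date:
  J1: C=4, d=44 → on time
  J2: C=13, d=48 → on time
  J3: C=19, d=47 → on time
  J4: C=21, d=42 → on time
  J5: C=32, d=25 → TARDY
  J6: C=45, d=44 → TARDY
Tardy jobs: J5, J6
Count = 2


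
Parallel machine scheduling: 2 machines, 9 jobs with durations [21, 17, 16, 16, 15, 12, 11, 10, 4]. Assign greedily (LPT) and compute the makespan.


Jobs (LPT sorted): [21, 17, 16, 16, 15, 12, 11, 10, 4]
Machines: 2
  J=21 → Machine 1 (load: 0+21=21)
  J=17 → Machine 2 (load: 0+17=17)
  J=16 → Machine 2 (load: 17+16=33)
  J=16 → Machine 1 (load: 21+16=37)
  J=15 → Machine 2 (load: 33+15=48)
  J=12 → Machine 1 (load: 37+12=49)
  J=11 → Machine 2 (load: 48+11=59)
  J=10 → Machine 1 (load: 49+10=59)
  J=4 → Machine 1 (load: 59+4=63)
Machine loads: [63, 59]
Makespan = max = 63 time units


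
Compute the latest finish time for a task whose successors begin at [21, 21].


LF = min of all successor start times
Successors start at: [21, 21]
LF = min(21, 21)
= 21


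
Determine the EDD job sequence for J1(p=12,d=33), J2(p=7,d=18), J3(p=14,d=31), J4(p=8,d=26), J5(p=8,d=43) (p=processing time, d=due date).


EDD: sort by earliest due date
  J2: d=18, p=7
  J4: d=26, p=8
  J3: d=31, p=14
  J1: d=33, p=12
  J5: d=43, p=8
Order: J2 → J4 → J3 → J1 → J5


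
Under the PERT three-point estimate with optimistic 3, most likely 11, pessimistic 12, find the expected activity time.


te = (o + 4m + p) / 6
= (3 + 4×11 + 12) / 6
= (3 + 44 + 12) / 6
= 59 / 6
= 9.83


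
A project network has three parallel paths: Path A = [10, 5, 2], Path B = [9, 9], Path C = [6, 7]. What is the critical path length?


Path A: 10 + 5 + 2 = 17
Path B: 9 + 9 = 18
Path C: 6 + 7 = 13
Critical path = longest = max(17, 18, 13)
= 18 (Path B)


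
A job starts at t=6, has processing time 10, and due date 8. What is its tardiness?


Completion = start + processing = 6 + 10 = 16
Tardiness = max(0, C - d) = max(0, 16 - 8)
= max(0, 8)
= 8


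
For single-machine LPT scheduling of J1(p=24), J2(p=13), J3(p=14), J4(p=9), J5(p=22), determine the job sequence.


LPT: sort by longest processing time first
  J1: p=24
  J5: p=22
  J3: p=14
  J2: p=13
  J4: p=9
Order: J1 → J5 → J3 → J2 → J4


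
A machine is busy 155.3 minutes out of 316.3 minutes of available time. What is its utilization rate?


Utilization = busy / total × 100
= 155.3 / 316.3 × 100
= 49.1%


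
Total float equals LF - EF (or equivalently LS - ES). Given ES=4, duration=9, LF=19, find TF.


EF = ES + duration = 4 + 9 = 13
LS = LF - duration = 19 - 9 = 10
Total Float = LF - EF = 19 - 13
(or LS - ES = 10 - 4)
= 6


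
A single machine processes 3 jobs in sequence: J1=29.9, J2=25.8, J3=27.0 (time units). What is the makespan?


Sequential makespan: sum all processing times
= 29.9 + 25.8 + 27.0
= 82.7 time units


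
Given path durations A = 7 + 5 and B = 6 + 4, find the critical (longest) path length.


Path A: 7 + 5 = 12
Path B: 6 + 4 = 10
Critical path = longest = max(12, 10)
= 12 (Path A)


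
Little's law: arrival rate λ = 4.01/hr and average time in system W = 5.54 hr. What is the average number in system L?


Little's law: L = λ × W
= 4.01 × 5.54
= 22.22


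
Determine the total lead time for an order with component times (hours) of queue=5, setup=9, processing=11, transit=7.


Lead time = queue + setup + processing + transit
= 5 + 9 + 11 + 7
= 32 hours


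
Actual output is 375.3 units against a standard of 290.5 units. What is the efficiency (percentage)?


Efficiency = (actual / standard) × 100
= (375.3 / 290.5) × 100
= 129.2%


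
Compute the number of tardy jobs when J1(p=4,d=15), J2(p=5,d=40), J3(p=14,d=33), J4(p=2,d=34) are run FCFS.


Completion vs due date:
  J1: C=4, d=15 → on time
  J2: C=9, d=40 → on time
  J3: C=23, d=33 → on time
  J4: C=25, d=34 → on time
Tardy jobs: none
Count = 0


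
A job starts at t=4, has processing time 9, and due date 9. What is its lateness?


Completion = 4 + 9 = 13
Lateness = C - d = 13 - 9
= 4


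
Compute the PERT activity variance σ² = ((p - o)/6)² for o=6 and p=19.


σ² = ((p - o) / 6)² = (p - o)² / 36
= (19 - 6)² / 36
= 13² / 36
= 169 / 36
= 4.6944


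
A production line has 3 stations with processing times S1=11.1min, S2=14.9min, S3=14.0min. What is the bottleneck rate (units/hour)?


Bottleneck = longest station time
Station times: [11.1, 14.9, 14.0]
Max = 14.9 min
Rate = 60 / 14.9
= 4.03 units/hour (bottleneck: 14.9min)


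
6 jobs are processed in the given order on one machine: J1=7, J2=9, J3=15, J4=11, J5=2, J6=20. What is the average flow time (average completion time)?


Completion times:
  J1: completes at 7
  J2: completes at 16
  J3: completes at 31
  J4: completes at 42
  J5: completes at 44
  J6: completes at 64
Sum = 204
Average = 204/6
= 34.00


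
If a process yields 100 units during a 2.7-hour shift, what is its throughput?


Throughput = units / time
= 100 / 2.7
= 37.0 units/hour


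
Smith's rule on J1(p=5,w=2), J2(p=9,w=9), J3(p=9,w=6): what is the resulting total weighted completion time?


WSPT order (by p/w): J2 → J3 → J1
  J2: C=9, w·C=9×9=81
  J3: C=18, w·C=6×18=108
  J1: C=23, w·C=2×23=46
Σ w·C = 235
= 235


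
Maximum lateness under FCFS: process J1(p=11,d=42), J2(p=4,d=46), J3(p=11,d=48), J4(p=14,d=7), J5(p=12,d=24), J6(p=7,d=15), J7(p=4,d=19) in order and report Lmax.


Lateness per job (L = C - d):
  J1: C=11, d=42, L=-31
  J2: C=15, d=46, L=-31
  J3: C=26, d=48, L=-22
  J4: C=40, d=7, L=33
  J5: C=52, d=24, L=28
  J6: C=59, d=15, L=44
  J7: C=63, d=19, L=44
Lmax = max(-31, -31, -22, 33, 28, 44, 44)
= 44


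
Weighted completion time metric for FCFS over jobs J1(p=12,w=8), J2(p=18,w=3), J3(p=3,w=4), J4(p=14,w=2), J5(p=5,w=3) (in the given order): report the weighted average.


Completion times:
  J1: C=12, w×C=8×12=96
  J2: C=30, w×C=3×30=90
  J3: C=33, w×C=4×33=132
  J4: C=47, w×C=2×47=94
  J5: C=52, w×C=3×52=156
Sum w×C = 568
Sum w = 20
Weighted avg = 568/20
= 28.40


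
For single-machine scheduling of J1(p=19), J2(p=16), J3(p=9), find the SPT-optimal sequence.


SPT: sort by shortest processing time
  J3: p=9
  J2: p=16
  J1: p=19
Order: J3 → J2 → J1


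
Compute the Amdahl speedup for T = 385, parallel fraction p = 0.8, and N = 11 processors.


Amdahl's law: T_p = T × ((1-p) + p/N)
= 385 × ((1-0.8) + 0.8/11)
= 385 × (0.20 + 0.0727)
= 385 × 0.2727
= 105.00
Speedup = 385/105.00
= 3.67×


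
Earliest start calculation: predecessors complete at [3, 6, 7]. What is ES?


ES = max of all predecessor completion times
Predecessors: [3, 6, 7]
ES = max(3, 6, 7)
= 7


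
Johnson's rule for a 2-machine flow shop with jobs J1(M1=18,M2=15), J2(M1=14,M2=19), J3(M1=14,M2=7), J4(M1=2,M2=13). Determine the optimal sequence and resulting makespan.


Johnson's rule:
Group 1 (M1≤M2, sort by M1): ['J4', 'J2']
Group 2 (M1>M2, sort desc M2): ['J1', 'J3']
Sequence: J4 → J2 → J1 → J3
Makespan calculation:
  J4: M1 done=2, M2 done=15
  J2: M1 done=16, M2 done=35
  J1: M1 done=34, M2 done=50
  J3: M1 done=48, M2 done=57
= Sequence: J4 → J2 → J1 → J3, Makespan: 57


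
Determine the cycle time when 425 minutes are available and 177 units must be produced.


Cycle time = available time / demand
= 425 / 177
= 2.40 min/unit


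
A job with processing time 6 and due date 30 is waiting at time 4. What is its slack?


Slack = due - current_time - processing
= 30 - 4 - 6
= 20


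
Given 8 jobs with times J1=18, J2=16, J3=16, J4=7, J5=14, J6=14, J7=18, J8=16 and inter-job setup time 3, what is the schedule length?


Makespan = Σ processing + (n-1) × setup
= (18 + 16 + 16 + 7 + 14 + 14 + 18 + 16) + (8-1)×3
= 119 + 21
= 140 time units


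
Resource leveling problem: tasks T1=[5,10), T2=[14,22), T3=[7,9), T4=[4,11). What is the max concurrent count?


Check each time point for overlaps:
  t=7: 3 tasks active (T1, T3, T4)
Max concurrent = 3


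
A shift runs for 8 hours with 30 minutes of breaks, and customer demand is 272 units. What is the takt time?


Available = 8×60 - 30 = 450 min
Takt time = 450 / 272
= 1.65 min/unit


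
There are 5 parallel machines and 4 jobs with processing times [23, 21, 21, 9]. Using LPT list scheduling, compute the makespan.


Jobs (LPT sorted): [23, 21, 21, 9]
Machines: 5
  J=23 → Machine 1 (load: 0+23=23)
  J=21 → Machine 2 (load: 0+21=21)
  J=21 → Machine 3 (load: 0+21=21)
  J=9 → Machine 4 (load: 0+9=9)
Machine loads: [23, 21, 21, 9, 0]
Makespan = max = 23 time units


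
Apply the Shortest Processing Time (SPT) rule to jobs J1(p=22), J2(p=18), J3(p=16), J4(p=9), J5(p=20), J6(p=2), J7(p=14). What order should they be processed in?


SPT: sort by shortest processing time
  J6: p=2
  J4: p=9
  J7: p=14
  J3: p=16
  J2: p=18
  J5: p=20
  J1: p=22
Order: J6 → J4 → J7 → J3 → J2 → J5 → J1


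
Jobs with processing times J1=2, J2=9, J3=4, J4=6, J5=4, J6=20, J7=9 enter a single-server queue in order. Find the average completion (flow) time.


Completion times:
  J1: completes at 2
  J2: completes at 11
  J3: completes at 15
  J4: completes at 21
  J5: completes at 25
  J6: completes at 45
  J7: completes at 54
Sum = 173
Average = 173/7
= 24.71


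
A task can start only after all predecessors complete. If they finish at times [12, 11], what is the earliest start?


ES = max of all predecessor completion times
Predecessors: [12, 11]
ES = max(12, 11)
= 12


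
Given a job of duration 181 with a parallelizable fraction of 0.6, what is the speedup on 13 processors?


Amdahl's law: T_p = T × ((1-p) + p/N)
= 181 × ((1-0.6) + 0.6/13)
= 181 × (0.40 + 0.0462)
= 181 × 0.4462
= 80.75
Speedup = 181/80.75
= 2.24×


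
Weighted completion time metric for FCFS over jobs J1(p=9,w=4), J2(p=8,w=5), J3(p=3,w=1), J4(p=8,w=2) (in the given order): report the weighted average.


Completion times:
  J1: C=9, w×C=4×9=36
  J2: C=17, w×C=5×17=85
  J3: C=20, w×C=1×20=20
  J4: C=28, w×C=2×28=56
Sum w×C = 197
Sum w = 12
Weighted avg = 197/12
= 16.42


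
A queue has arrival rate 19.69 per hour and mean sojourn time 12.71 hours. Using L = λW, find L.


Little's law: L = λ × W
= 19.69 × 12.71
= 250.26


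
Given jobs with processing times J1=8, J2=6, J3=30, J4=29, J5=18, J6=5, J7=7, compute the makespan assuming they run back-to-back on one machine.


Sequential makespan: sum all processing times
= 8 + 6 + 30 + 29 + 18 + 5 + 7
= 103 time units


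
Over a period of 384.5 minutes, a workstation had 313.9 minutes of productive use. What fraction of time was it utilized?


Utilization = busy / total × 100
= 313.9 / 384.5 × 100
= 81.6%


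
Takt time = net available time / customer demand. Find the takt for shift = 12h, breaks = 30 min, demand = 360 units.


Available = 12×60 - 30 = 690 min
Takt time = 690 / 360
= 1.92 min/unit


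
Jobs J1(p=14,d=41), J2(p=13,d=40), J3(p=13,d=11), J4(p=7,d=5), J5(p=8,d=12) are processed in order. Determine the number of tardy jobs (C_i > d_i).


Completion vs due date:
  J1: C=14, d=41 → on time
  J2: C=27, d=40 → on time
  J3: C=40, d=11 → TARDY
  J4: C=47, d=5 → TARDY
  J5: C=55, d=12 → TARDY
Tardy jobs: J3, J4, J5
Count = 3


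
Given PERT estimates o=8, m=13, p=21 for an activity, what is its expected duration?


te = (o + 4m + p) / 6
= (8 + 4×13 + 21) / 6
= (8 + 52 + 21) / 6
= 81 / 6
= 13.50


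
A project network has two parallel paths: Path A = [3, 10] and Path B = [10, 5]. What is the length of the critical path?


Path A: 3 + 10 = 13
Path B: 10 + 5 = 15
Critical path = longest = max(13, 15)
= 15 (Path B)


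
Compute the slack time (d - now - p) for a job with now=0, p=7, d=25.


Slack = due - current_time - processing
= 25 - 0 - 7
= 18


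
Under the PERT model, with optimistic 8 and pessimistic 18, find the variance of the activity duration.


σ² = ((p - o) / 6)² = (p - o)² / 36
= (18 - 8)² / 36
= 10² / 36
= 100 / 36
= 2.7778


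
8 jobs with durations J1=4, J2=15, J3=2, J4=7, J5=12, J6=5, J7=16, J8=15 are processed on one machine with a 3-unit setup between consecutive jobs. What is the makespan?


Makespan = Σ processing + (n-1) × setup
= (4 + 15 + 2 + 7 + 12 + 5 + 16 + 15) + (8-1)×3
= 76 + 21
= 97 time units


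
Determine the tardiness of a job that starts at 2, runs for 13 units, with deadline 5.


Completion = start + processing = 2 + 13 = 15
Tardiness = max(0, C - d) = max(0, 15 - 5)
= max(0, 10)
= 10


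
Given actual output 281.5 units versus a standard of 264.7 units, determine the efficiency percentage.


Efficiency = (actual / standard) × 100
= (281.5 / 264.7) × 100
= 106.3%


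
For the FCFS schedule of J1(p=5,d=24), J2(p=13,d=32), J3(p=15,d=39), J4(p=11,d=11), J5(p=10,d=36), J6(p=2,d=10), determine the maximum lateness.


Lateness per job (L = C - d):
  J1: C=5, d=24, L=-19
  J2: C=18, d=32, L=-14
  J3: C=33, d=39, L=-6
  J4: C=44, d=11, L=33
  J5: C=54, d=36, L=18
  J6: C=56, d=10, L=46
Lmax = max(-19, -14, -6, 33, 18, 46)
= 46


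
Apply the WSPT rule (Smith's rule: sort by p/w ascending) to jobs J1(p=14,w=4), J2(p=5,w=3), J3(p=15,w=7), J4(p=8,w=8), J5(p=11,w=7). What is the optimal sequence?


WSPT (Smith's rule): sort by p/w ascending
  J4: p/w = 8/8 = 1.000
  J5: p/w = 11/7 = 1.571
  J2: p/w = 5/3 = 1.667
  J3: p/w = 15/7 = 2.143
  J1: p/w = 14/4 = 3.500
Order: J4 → J5 → J2 → J3 → J1


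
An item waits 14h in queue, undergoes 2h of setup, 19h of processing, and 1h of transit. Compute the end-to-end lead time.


Lead time = queue + setup + processing + transit
= 14 + 2 + 19 + 1
= 36 hours


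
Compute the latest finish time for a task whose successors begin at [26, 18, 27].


LF = min of all successor start times
Successors start at: [26, 18, 27]
LF = min(26, 18, 27)
= 18


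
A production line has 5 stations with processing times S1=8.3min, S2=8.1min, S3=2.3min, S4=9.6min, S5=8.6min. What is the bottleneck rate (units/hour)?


Bottleneck = longest station time
Station times: [8.3, 8.1, 2.3, 9.6, 8.6]
Max = 9.6 min
Rate = 60 / 9.6
= 6.25 units/hour (bottleneck: 9.6min)


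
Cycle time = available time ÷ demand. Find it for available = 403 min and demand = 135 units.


Cycle time = available time / demand
= 403 / 135
= 2.99 min/unit


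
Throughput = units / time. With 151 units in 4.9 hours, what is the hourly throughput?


Throughput = units / time
= 151 / 4.9
= 30.8 units/hour


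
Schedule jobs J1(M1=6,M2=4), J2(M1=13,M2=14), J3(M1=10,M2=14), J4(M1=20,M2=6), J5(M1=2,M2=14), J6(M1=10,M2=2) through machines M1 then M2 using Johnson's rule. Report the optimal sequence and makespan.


Johnson's rule:
Group 1 (M1≤M2, sort by M1): ['J5', 'J3', 'J2']
Group 2 (M1>M2, sort desc M2): ['J4', 'J1', 'J6']
Sequence: J5 → J3 → J2 → J4 → J1 → J6
Makespan calculation:
  J5: M1 done=2, M2 done=16
  J3: M1 done=12, M2 done=30
  J2: M1 done=25, M2 done=44
  J4: M1 done=45, M2 done=51
  J1: M1 done=51, M2 done=55
  J6: M1 done=61, M2 done=63
= Sequence: J5 → J3 → J2 → J4 → J1 → J6, Makespan: 63


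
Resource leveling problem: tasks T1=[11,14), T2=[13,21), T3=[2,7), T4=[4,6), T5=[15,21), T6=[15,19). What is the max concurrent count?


Check each time point for overlaps:
  t=15: 3 tasks active (T2, T5, T6)
Max concurrent = 3


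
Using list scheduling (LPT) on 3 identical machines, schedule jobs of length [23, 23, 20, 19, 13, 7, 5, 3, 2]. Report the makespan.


Jobs (LPT sorted): [23, 23, 20, 19, 13, 7, 5, 3, 2]
Machines: 3
  J=23 → Machine 1 (load: 0+23=23)
  J=23 → Machine 2 (load: 0+23=23)
  J=20 → Machine 3 (load: 0+20=20)
  J=19 → Machine 3 (load: 20+19=39)
  J=13 → Machine 1 (load: 23+13=36)
  J=7 → Machine 2 (load: 23+7=30)
  J=5 → Machine 2 (load: 30+5=35)
  J=3 → Machine 2 (load: 35+3=38)
  J=2 → Machine 1 (load: 36+2=38)
Machine loads: [38, 38, 39]
Makespan = max = 39 time units


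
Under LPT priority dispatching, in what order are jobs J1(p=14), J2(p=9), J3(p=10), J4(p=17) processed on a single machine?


LPT: sort by longest processing time first
  J4: p=17
  J1: p=14
  J3: p=10
  J2: p=9
Order: J4 → J1 → J3 → J2


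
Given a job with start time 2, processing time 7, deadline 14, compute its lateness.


Completion = 2 + 7 = 9
Lateness = C - d = 9 - 14
= -5


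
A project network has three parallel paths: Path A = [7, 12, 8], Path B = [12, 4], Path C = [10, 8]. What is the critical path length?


Path A: 7 + 12 + 8 = 27
Path B: 12 + 4 = 16
Path C: 10 + 8 = 18
Critical path = longest = max(27, 16, 18)
= 27 (Path A)


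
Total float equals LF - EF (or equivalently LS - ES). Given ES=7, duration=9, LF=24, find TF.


EF = ES + duration = 7 + 9 = 16
LS = LF - duration = 24 - 9 = 15
Total Float = LF - EF = 24 - 16
(or LS - ES = 15 - 7)
= 8


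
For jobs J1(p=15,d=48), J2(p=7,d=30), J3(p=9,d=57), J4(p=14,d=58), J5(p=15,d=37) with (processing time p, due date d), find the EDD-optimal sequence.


EDD: sort by earliest due date
  J2: d=30, p=7
  J5: d=37, p=15
  J1: d=48, p=15
  J3: d=57, p=9
  J4: d=58, p=14
Order: J2 → J5 → J1 → J3 → J4


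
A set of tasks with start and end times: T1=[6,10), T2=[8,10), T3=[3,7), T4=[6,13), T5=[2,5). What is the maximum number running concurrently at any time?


Check each time point for overlaps:
  t=6: 3 tasks active (T1, T3, T4)
Max concurrent = 3


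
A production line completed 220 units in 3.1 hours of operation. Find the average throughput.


Throughput = units / time
= 220 / 3.1
= 71.0 units/hour


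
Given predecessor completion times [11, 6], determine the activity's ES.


ES = max of all predecessor completion times
Predecessors: [11, 6]
ES = max(11, 6)
= 11


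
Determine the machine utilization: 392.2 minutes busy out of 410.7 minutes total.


Utilization = busy / total × 100
= 392.2 / 410.7 × 100
= 95.5%


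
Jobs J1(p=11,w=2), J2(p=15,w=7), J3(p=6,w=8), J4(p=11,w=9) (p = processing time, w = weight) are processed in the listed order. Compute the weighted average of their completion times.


Completion times:
  J1: C=11, w×C=2×11=22
  J2: C=26, w×C=7×26=182
  J3: C=32, w×C=8×32=256
  J4: C=43, w×C=9×43=387
Sum w×C = 847
Sum w = 26
Weighted avg = 847/26
= 32.58


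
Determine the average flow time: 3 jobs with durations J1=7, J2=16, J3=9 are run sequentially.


Completion times:
  J1: completes at 7
  J2: completes at 23
  J3: completes at 32
Sum = 62
Average = 62/3
= 20.67


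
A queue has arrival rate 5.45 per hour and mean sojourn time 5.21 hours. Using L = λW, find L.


Little's law: L = λ × W
= 5.45 × 5.21
= 28.39


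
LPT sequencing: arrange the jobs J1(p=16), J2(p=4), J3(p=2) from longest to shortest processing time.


LPT: sort by longest processing time first
  J1: p=16
  J2: p=4
  J3: p=2
Order: J1 → J2 → J3


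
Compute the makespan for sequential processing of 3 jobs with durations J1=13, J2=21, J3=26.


Sequential makespan: sum all processing times
= 13 + 21 + 26
= 60 time units


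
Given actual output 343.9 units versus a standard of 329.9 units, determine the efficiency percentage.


Efficiency = (actual / standard) × 100
= (343.9 / 329.9) × 100
= 104.2%


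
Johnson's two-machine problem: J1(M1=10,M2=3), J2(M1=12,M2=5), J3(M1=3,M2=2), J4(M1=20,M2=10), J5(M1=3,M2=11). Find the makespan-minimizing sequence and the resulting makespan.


Johnson's rule:
Group 1 (M1≤M2, sort by M1): ['J5']
Group 2 (M1>M2, sort desc M2): ['J4', 'J2', 'J1', 'J3']
Sequence: J5 → J4 → J2 → J1 → J3
Makespan calculation:
  J5: M1 done=3, M2 done=14
  J4: M1 done=23, M2 done=33
  J2: M1 done=35, M2 done=40
  J1: M1 done=45, M2 done=48
  J3: M1 done=48, M2 done=50
= Sequence: J5 → J4 → J2 → J1 → J3, Makespan: 50


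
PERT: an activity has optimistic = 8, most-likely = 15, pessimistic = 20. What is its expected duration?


te = (o + 4m + p) / 6
= (8 + 4×15 + 20) / 6
= (8 + 60 + 20) / 6
= 88 / 6
= 14.67


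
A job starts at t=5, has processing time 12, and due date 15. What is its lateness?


Completion = 5 + 12 = 17
Lateness = C - d = 17 - 15
= 2


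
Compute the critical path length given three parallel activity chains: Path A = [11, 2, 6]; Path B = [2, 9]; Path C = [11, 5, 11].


Path A: 11 + 2 + 6 = 19
Path B: 2 + 9 = 11
Path C: 11 + 5 + 11 = 27
Critical path = longest = max(19, 11, 27)
= 27 (Path C)


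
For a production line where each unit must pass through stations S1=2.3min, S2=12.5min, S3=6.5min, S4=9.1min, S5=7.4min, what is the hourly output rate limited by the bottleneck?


Bottleneck = longest station time
Station times: [2.3, 12.5, 6.5, 9.1, 7.4]
Max = 12.5 min
Rate = 60 / 12.5
= 4.80 units/hour (bottleneck: 12.5min)


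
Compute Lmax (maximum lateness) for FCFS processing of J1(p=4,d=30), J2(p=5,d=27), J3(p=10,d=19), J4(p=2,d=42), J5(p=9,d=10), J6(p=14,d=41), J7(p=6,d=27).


Lateness per job (L = C - d):
  J1: C=4, d=30, L=-26
  J2: C=9, d=27, L=-18
  J3: C=19, d=19, L=0
  J4: C=21, d=42, L=-21
  J5: C=30, d=10, L=20
  J6: C=44, d=41, L=3
  J7: C=50, d=27, L=23
Lmax = max(-26, -18, 0, -21, 20, 3, 23)
= 23


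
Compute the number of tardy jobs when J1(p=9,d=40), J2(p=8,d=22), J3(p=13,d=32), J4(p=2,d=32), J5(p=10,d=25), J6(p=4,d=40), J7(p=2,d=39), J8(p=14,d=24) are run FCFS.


Completion vs due date:
  J1: C=9, d=40 → on time
  J2: C=17, d=22 → on time
  J3: C=30, d=32 → on time
  J4: C=32, d=32 → on time
  J5: C=42, d=25 → TARDY
  J6: C=46, d=40 → TARDY
  J7: C=48, d=39 → TARDY
  J8: C=62, d=24 → TARDY
Tardy jobs: J5, J6, J7, J8
Count = 4


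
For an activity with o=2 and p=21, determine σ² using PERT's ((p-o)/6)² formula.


σ² = ((p - o) / 6)² = (p - o)² / 36
= (21 - 2)² / 36
= 19² / 36
= 361 / 36
= 10.0278


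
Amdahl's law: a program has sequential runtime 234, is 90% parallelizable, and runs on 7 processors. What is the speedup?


Amdahl's law: T_p = T × ((1-p) + p/N)
= 234 × ((1-0.9) + 0.9/7)
= 234 × (0.10 + 0.1286)
= 234 × 0.2286
= 53.49
Speedup = 234/53.49
= 4.38×


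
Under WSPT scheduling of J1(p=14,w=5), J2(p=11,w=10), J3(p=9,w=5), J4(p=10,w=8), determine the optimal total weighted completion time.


WSPT order (by p/w): J2 → J4 → J3 → J1
  J2: C=11, w·C=10×11=110
  J4: C=21, w·C=8×21=168
  J3: C=30, w·C=5×30=150
  J1: C=44, w·C=5×44=220
Σ w·C = 648
= 648


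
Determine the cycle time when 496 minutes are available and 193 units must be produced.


Cycle time = available time / demand
= 496 / 193
= 2.57 min/unit


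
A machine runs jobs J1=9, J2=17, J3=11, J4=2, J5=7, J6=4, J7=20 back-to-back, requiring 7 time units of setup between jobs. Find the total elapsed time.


Makespan = Σ processing + (n-1) × setup
= (9 + 17 + 11 + 2 + 7 + 4 + 20) + (7-1)×7
= 70 + 42
= 112 time units


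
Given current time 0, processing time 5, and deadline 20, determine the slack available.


Slack = due - current_time - processing
= 20 - 0 - 5
= 15


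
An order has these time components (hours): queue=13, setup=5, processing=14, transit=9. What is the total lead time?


Lead time = queue + setup + processing + transit
= 13 + 5 + 14 + 9
= 41 hours


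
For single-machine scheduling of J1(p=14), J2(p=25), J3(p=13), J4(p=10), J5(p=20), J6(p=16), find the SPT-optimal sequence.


SPT: sort by shortest processing time
  J4: p=10
  J3: p=13
  J1: p=14
  J6: p=16
  J5: p=20
  J2: p=25
Order: J4 → J3 → J1 → J6 → J5 → J2
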